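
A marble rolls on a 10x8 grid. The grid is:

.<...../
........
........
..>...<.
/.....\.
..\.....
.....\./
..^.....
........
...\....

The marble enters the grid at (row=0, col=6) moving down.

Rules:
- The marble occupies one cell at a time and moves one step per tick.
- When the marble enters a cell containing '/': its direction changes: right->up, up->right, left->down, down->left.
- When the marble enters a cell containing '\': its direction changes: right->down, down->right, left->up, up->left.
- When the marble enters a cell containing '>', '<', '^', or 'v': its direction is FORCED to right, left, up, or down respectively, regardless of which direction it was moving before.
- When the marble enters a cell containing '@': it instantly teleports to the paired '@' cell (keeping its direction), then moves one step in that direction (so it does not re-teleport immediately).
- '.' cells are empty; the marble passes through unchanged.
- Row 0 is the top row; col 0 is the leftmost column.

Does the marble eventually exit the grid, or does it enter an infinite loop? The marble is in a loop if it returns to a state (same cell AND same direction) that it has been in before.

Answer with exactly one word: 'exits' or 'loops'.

Answer: loops

Derivation:
Step 1: enter (0,6), '.' pass, move down to (1,6)
Step 2: enter (1,6), '.' pass, move down to (2,6)
Step 3: enter (2,6), '.' pass, move down to (3,6)
Step 4: enter (3,6), '<' forces down->left, move left to (3,5)
Step 5: enter (3,5), '.' pass, move left to (3,4)
Step 6: enter (3,4), '.' pass, move left to (3,3)
Step 7: enter (3,3), '.' pass, move left to (3,2)
Step 8: enter (3,2), '>' forces left->right, move right to (3,3)
Step 9: enter (3,3), '.' pass, move right to (3,4)
Step 10: enter (3,4), '.' pass, move right to (3,5)
Step 11: enter (3,5), '.' pass, move right to (3,6)
Step 12: enter (3,6), '<' forces right->left, move left to (3,5)
Step 13: at (3,5) dir=left — LOOP DETECTED (seen before)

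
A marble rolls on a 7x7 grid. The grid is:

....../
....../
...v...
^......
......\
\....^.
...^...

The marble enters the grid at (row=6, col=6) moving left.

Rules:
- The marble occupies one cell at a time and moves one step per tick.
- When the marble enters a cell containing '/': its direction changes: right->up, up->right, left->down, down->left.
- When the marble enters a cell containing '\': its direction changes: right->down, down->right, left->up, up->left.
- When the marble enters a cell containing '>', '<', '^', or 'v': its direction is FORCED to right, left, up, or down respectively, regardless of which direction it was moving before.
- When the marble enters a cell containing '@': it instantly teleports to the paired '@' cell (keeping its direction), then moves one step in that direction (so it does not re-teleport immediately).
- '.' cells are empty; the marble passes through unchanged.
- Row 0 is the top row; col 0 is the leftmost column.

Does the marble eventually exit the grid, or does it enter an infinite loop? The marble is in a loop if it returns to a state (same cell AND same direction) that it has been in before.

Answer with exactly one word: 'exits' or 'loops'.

Answer: loops

Derivation:
Step 1: enter (6,6), '.' pass, move left to (6,5)
Step 2: enter (6,5), '.' pass, move left to (6,4)
Step 3: enter (6,4), '.' pass, move left to (6,3)
Step 4: enter (6,3), '^' forces left->up, move up to (5,3)
Step 5: enter (5,3), '.' pass, move up to (4,3)
Step 6: enter (4,3), '.' pass, move up to (3,3)
Step 7: enter (3,3), '.' pass, move up to (2,3)
Step 8: enter (2,3), 'v' forces up->down, move down to (3,3)
Step 9: enter (3,3), '.' pass, move down to (4,3)
Step 10: enter (4,3), '.' pass, move down to (5,3)
Step 11: enter (5,3), '.' pass, move down to (6,3)
Step 12: enter (6,3), '^' forces down->up, move up to (5,3)
Step 13: at (5,3) dir=up — LOOP DETECTED (seen before)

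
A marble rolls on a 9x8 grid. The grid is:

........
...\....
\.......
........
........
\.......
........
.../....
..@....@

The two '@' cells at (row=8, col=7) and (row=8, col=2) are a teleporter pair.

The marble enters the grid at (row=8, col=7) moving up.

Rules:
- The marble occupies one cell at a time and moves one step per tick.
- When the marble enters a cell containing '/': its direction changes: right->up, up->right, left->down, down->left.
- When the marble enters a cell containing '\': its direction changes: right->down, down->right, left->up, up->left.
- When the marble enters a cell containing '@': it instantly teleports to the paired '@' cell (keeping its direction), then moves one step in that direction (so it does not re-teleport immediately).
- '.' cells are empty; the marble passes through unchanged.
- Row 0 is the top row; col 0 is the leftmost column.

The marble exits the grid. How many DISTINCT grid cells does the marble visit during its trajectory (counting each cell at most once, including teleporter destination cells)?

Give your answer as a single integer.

Step 1: enter (8,7), '@' teleport (8,7)->(8,2), also enter (8,2), move up to (7,2)
Step 2: enter (7,2), '.' pass, move up to (6,2)
Step 3: enter (6,2), '.' pass, move up to (5,2)
Step 4: enter (5,2), '.' pass, move up to (4,2)
Step 5: enter (4,2), '.' pass, move up to (3,2)
Step 6: enter (3,2), '.' pass, move up to (2,2)
Step 7: enter (2,2), '.' pass, move up to (1,2)
Step 8: enter (1,2), '.' pass, move up to (0,2)
Step 9: enter (0,2), '.' pass, move up to (-1,2)
Step 10: at (-1,2) — EXIT via top edge, pos 2
Distinct cells visited: 10 (path length 10)

Answer: 10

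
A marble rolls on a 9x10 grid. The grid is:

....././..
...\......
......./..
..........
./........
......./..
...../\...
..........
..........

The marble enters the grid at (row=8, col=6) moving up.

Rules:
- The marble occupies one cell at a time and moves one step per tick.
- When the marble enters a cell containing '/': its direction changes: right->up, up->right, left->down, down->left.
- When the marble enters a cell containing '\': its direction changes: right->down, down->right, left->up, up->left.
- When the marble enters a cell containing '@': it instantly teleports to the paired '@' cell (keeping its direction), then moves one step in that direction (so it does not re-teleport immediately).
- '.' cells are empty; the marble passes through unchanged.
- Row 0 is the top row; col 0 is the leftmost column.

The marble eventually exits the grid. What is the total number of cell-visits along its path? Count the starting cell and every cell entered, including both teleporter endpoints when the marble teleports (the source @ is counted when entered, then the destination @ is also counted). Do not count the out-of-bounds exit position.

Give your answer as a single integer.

Answer: 6

Derivation:
Step 1: enter (8,6), '.' pass, move up to (7,6)
Step 2: enter (7,6), '.' pass, move up to (6,6)
Step 3: enter (6,6), '\' deflects up->left, move left to (6,5)
Step 4: enter (6,5), '/' deflects left->down, move down to (7,5)
Step 5: enter (7,5), '.' pass, move down to (8,5)
Step 6: enter (8,5), '.' pass, move down to (9,5)
Step 7: at (9,5) — EXIT via bottom edge, pos 5
Path length (cell visits): 6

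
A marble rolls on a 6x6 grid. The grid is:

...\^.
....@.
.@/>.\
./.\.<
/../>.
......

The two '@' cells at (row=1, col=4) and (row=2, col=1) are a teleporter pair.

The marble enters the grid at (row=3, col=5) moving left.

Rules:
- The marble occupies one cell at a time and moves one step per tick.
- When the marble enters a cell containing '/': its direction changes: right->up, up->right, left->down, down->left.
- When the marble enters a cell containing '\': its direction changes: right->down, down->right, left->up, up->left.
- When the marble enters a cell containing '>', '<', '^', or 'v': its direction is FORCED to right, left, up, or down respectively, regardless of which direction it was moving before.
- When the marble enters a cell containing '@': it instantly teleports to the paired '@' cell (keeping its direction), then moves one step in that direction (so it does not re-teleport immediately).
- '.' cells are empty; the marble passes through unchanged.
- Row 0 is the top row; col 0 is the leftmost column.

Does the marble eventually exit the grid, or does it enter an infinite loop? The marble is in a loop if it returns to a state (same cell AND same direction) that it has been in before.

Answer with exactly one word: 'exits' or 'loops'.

Answer: loops

Derivation:
Step 1: enter (3,5), '<' forces left->left, move left to (3,4)
Step 2: enter (3,4), '.' pass, move left to (3,3)
Step 3: enter (3,3), '\' deflects left->up, move up to (2,3)
Step 4: enter (2,3), '>' forces up->right, move right to (2,4)
Step 5: enter (2,4), '.' pass, move right to (2,5)
Step 6: enter (2,5), '\' deflects right->down, move down to (3,5)
Step 7: enter (3,5), '<' forces down->left, move left to (3,4)
Step 8: at (3,4) dir=left — LOOP DETECTED (seen before)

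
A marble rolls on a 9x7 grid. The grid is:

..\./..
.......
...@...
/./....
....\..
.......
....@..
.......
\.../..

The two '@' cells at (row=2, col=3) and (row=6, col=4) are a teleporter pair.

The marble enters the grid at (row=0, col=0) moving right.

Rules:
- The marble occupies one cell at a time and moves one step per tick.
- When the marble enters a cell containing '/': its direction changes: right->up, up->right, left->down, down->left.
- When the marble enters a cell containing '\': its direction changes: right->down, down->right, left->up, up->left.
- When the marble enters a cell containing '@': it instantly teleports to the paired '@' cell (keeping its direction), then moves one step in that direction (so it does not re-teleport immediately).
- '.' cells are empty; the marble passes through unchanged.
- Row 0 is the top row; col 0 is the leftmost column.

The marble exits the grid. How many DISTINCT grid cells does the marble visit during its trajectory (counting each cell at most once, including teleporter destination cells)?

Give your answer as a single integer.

Step 1: enter (0,0), '.' pass, move right to (0,1)
Step 2: enter (0,1), '.' pass, move right to (0,2)
Step 3: enter (0,2), '\' deflects right->down, move down to (1,2)
Step 4: enter (1,2), '.' pass, move down to (2,2)
Step 5: enter (2,2), '.' pass, move down to (3,2)
Step 6: enter (3,2), '/' deflects down->left, move left to (3,1)
Step 7: enter (3,1), '.' pass, move left to (3,0)
Step 8: enter (3,0), '/' deflects left->down, move down to (4,0)
Step 9: enter (4,0), '.' pass, move down to (5,0)
Step 10: enter (5,0), '.' pass, move down to (6,0)
Step 11: enter (6,0), '.' pass, move down to (7,0)
Step 12: enter (7,0), '.' pass, move down to (8,0)
Step 13: enter (8,0), '\' deflects down->right, move right to (8,1)
Step 14: enter (8,1), '.' pass, move right to (8,2)
Step 15: enter (8,2), '.' pass, move right to (8,3)
Step 16: enter (8,3), '.' pass, move right to (8,4)
Step 17: enter (8,4), '/' deflects right->up, move up to (7,4)
Step 18: enter (7,4), '.' pass, move up to (6,4)
Step 19: enter (6,4), '@' teleport (6,4)->(2,3), also enter (2,3), move up to (1,3)
Step 20: enter (1,3), '.' pass, move up to (0,3)
Step 21: enter (0,3), '.' pass, move up to (-1,3)
Step 22: at (-1,3) — EXIT via top edge, pos 3
Distinct cells visited: 22 (path length 22)

Answer: 22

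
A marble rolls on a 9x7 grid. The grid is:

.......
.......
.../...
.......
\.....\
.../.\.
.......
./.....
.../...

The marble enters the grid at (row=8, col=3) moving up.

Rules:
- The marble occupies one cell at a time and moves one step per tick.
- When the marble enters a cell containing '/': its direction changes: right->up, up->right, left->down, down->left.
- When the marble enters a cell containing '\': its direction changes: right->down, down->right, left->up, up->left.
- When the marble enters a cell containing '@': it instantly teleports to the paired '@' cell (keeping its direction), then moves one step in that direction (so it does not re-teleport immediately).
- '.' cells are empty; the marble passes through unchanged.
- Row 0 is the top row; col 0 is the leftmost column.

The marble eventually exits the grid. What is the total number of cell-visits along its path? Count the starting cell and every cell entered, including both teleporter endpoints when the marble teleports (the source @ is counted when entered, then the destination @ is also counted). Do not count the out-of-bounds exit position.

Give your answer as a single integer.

Step 1: enter (8,3), '/' deflects up->right, move right to (8,4)
Step 2: enter (8,4), '.' pass, move right to (8,5)
Step 3: enter (8,5), '.' pass, move right to (8,6)
Step 4: enter (8,6), '.' pass, move right to (8,7)
Step 5: at (8,7) — EXIT via right edge, pos 8
Path length (cell visits): 4

Answer: 4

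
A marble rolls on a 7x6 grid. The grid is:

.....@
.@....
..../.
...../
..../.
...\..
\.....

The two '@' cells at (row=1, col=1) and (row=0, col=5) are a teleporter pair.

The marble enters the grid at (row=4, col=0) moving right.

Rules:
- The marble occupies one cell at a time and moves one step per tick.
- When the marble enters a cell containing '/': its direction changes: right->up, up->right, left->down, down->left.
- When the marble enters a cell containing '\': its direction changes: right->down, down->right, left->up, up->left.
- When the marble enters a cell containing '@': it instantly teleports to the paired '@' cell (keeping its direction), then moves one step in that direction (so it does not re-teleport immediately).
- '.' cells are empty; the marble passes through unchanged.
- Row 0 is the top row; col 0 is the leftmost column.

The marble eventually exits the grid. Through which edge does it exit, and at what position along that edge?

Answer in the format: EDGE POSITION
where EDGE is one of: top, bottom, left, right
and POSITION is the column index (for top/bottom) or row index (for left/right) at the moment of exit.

Answer: right 2

Derivation:
Step 1: enter (4,0), '.' pass, move right to (4,1)
Step 2: enter (4,1), '.' pass, move right to (4,2)
Step 3: enter (4,2), '.' pass, move right to (4,3)
Step 4: enter (4,3), '.' pass, move right to (4,4)
Step 5: enter (4,4), '/' deflects right->up, move up to (3,4)
Step 6: enter (3,4), '.' pass, move up to (2,4)
Step 7: enter (2,4), '/' deflects up->right, move right to (2,5)
Step 8: enter (2,5), '.' pass, move right to (2,6)
Step 9: at (2,6) — EXIT via right edge, pos 2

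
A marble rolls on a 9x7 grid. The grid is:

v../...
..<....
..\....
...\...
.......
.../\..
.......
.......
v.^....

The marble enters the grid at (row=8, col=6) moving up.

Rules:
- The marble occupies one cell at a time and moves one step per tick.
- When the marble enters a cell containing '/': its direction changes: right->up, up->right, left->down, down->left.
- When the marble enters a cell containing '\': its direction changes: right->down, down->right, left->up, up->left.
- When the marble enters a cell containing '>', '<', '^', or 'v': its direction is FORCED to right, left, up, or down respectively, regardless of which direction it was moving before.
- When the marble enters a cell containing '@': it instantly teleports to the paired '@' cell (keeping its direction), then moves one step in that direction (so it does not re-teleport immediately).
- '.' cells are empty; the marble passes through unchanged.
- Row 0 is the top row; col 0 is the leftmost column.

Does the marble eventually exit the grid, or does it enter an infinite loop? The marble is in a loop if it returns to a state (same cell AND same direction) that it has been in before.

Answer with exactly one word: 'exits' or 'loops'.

Answer: exits

Derivation:
Step 1: enter (8,6), '.' pass, move up to (7,6)
Step 2: enter (7,6), '.' pass, move up to (6,6)
Step 3: enter (6,6), '.' pass, move up to (5,6)
Step 4: enter (5,6), '.' pass, move up to (4,6)
Step 5: enter (4,6), '.' pass, move up to (3,6)
Step 6: enter (3,6), '.' pass, move up to (2,6)
Step 7: enter (2,6), '.' pass, move up to (1,6)
Step 8: enter (1,6), '.' pass, move up to (0,6)
Step 9: enter (0,6), '.' pass, move up to (-1,6)
Step 10: at (-1,6) — EXIT via top edge, pos 6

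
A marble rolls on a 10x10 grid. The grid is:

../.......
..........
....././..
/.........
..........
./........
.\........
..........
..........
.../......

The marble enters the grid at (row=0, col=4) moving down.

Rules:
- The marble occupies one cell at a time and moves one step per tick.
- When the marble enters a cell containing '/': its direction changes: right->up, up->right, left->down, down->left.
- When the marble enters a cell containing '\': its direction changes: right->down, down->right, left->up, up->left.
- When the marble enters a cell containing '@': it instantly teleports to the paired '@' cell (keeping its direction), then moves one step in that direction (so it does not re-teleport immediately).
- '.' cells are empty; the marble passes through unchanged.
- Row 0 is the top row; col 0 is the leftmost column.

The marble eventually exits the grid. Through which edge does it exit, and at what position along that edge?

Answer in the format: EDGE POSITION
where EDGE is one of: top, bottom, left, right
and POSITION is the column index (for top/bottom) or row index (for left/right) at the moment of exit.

Step 1: enter (0,4), '.' pass, move down to (1,4)
Step 2: enter (1,4), '.' pass, move down to (2,4)
Step 3: enter (2,4), '.' pass, move down to (3,4)
Step 4: enter (3,4), '.' pass, move down to (4,4)
Step 5: enter (4,4), '.' pass, move down to (5,4)
Step 6: enter (5,4), '.' pass, move down to (6,4)
Step 7: enter (6,4), '.' pass, move down to (7,4)
Step 8: enter (7,4), '.' pass, move down to (8,4)
Step 9: enter (8,4), '.' pass, move down to (9,4)
Step 10: enter (9,4), '.' pass, move down to (10,4)
Step 11: at (10,4) — EXIT via bottom edge, pos 4

Answer: bottom 4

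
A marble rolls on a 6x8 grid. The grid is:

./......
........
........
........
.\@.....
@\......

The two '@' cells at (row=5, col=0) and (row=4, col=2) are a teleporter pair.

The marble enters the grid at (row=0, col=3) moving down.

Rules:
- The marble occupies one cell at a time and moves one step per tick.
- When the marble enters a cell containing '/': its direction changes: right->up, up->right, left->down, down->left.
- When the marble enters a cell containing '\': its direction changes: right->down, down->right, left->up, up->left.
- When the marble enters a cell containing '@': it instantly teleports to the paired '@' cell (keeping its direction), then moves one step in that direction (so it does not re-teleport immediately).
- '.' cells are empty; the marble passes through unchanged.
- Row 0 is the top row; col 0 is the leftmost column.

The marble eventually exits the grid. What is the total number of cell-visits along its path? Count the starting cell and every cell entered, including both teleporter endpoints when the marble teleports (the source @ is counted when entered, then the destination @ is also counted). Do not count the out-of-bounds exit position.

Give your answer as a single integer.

Step 1: enter (0,3), '.' pass, move down to (1,3)
Step 2: enter (1,3), '.' pass, move down to (2,3)
Step 3: enter (2,3), '.' pass, move down to (3,3)
Step 4: enter (3,3), '.' pass, move down to (4,3)
Step 5: enter (4,3), '.' pass, move down to (5,3)
Step 6: enter (5,3), '.' pass, move down to (6,3)
Step 7: at (6,3) — EXIT via bottom edge, pos 3
Path length (cell visits): 6

Answer: 6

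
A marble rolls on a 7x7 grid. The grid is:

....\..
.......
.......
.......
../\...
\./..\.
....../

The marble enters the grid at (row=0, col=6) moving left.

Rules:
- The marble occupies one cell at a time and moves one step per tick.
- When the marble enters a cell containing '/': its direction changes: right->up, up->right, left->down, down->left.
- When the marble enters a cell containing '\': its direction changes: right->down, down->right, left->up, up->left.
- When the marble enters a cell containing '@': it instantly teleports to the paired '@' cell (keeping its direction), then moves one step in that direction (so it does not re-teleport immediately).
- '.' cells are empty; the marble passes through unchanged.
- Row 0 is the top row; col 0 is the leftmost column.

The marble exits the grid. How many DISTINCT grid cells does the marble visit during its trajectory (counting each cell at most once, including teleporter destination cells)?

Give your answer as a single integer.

Answer: 3

Derivation:
Step 1: enter (0,6), '.' pass, move left to (0,5)
Step 2: enter (0,5), '.' pass, move left to (0,4)
Step 3: enter (0,4), '\' deflects left->up, move up to (-1,4)
Step 4: at (-1,4) — EXIT via top edge, pos 4
Distinct cells visited: 3 (path length 3)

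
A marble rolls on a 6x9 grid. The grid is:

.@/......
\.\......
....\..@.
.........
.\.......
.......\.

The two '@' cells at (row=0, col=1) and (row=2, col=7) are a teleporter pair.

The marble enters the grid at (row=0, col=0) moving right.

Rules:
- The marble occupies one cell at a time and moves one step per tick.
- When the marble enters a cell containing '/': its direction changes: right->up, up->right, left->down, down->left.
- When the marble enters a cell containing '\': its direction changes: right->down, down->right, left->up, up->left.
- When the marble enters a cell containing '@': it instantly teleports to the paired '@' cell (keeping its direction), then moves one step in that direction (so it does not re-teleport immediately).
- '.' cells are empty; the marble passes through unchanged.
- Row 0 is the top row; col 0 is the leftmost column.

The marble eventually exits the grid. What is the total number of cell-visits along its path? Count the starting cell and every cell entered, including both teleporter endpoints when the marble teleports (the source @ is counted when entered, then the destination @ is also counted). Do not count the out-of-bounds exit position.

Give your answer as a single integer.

Step 1: enter (0,0), '.' pass, move right to (0,1)
Step 2: enter (0,1), '@' teleport (0,1)->(2,7), also enter (2,7), move right to (2,8)
Step 3: enter (2,8), '.' pass, move right to (2,9)
Step 4: at (2,9) — EXIT via right edge, pos 2
Path length (cell visits): 4

Answer: 4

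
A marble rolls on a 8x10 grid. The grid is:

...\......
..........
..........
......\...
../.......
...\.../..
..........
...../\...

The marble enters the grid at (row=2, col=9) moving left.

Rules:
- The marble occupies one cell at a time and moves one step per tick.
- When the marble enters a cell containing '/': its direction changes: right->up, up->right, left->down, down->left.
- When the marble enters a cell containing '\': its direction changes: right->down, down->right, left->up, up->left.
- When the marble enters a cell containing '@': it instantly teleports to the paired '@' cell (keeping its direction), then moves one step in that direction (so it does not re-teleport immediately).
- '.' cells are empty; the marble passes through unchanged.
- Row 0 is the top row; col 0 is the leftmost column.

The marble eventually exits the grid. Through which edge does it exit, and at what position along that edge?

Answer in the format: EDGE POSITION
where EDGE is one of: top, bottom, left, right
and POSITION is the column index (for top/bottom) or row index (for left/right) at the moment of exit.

Answer: left 2

Derivation:
Step 1: enter (2,9), '.' pass, move left to (2,8)
Step 2: enter (2,8), '.' pass, move left to (2,7)
Step 3: enter (2,7), '.' pass, move left to (2,6)
Step 4: enter (2,6), '.' pass, move left to (2,5)
Step 5: enter (2,5), '.' pass, move left to (2,4)
Step 6: enter (2,4), '.' pass, move left to (2,3)
Step 7: enter (2,3), '.' pass, move left to (2,2)
Step 8: enter (2,2), '.' pass, move left to (2,1)
Step 9: enter (2,1), '.' pass, move left to (2,0)
Step 10: enter (2,0), '.' pass, move left to (2,-1)
Step 11: at (2,-1) — EXIT via left edge, pos 2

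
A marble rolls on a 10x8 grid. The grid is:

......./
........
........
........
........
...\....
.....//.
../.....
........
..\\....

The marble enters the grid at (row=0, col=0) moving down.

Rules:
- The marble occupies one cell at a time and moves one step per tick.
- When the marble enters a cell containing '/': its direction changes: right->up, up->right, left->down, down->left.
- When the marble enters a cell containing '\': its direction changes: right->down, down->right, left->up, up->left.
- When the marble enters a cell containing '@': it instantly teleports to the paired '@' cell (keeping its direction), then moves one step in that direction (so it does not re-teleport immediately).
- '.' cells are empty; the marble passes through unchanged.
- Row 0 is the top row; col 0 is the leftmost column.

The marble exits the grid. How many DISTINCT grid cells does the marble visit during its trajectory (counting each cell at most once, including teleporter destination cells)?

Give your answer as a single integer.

Answer: 10

Derivation:
Step 1: enter (0,0), '.' pass, move down to (1,0)
Step 2: enter (1,0), '.' pass, move down to (2,0)
Step 3: enter (2,0), '.' pass, move down to (3,0)
Step 4: enter (3,0), '.' pass, move down to (4,0)
Step 5: enter (4,0), '.' pass, move down to (5,0)
Step 6: enter (5,0), '.' pass, move down to (6,0)
Step 7: enter (6,0), '.' pass, move down to (7,0)
Step 8: enter (7,0), '.' pass, move down to (8,0)
Step 9: enter (8,0), '.' pass, move down to (9,0)
Step 10: enter (9,0), '.' pass, move down to (10,0)
Step 11: at (10,0) — EXIT via bottom edge, pos 0
Distinct cells visited: 10 (path length 10)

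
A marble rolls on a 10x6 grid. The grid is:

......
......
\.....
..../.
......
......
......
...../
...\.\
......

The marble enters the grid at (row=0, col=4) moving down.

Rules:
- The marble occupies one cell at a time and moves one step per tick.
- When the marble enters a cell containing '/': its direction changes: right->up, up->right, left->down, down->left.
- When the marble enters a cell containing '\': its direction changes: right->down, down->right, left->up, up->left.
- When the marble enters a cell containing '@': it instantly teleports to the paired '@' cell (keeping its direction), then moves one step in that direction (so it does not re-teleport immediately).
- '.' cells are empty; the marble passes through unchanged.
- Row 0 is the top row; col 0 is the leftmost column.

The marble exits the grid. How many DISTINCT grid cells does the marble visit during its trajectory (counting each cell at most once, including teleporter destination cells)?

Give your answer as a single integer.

Step 1: enter (0,4), '.' pass, move down to (1,4)
Step 2: enter (1,4), '.' pass, move down to (2,4)
Step 3: enter (2,4), '.' pass, move down to (3,4)
Step 4: enter (3,4), '/' deflects down->left, move left to (3,3)
Step 5: enter (3,3), '.' pass, move left to (3,2)
Step 6: enter (3,2), '.' pass, move left to (3,1)
Step 7: enter (3,1), '.' pass, move left to (3,0)
Step 8: enter (3,0), '.' pass, move left to (3,-1)
Step 9: at (3,-1) — EXIT via left edge, pos 3
Distinct cells visited: 8 (path length 8)

Answer: 8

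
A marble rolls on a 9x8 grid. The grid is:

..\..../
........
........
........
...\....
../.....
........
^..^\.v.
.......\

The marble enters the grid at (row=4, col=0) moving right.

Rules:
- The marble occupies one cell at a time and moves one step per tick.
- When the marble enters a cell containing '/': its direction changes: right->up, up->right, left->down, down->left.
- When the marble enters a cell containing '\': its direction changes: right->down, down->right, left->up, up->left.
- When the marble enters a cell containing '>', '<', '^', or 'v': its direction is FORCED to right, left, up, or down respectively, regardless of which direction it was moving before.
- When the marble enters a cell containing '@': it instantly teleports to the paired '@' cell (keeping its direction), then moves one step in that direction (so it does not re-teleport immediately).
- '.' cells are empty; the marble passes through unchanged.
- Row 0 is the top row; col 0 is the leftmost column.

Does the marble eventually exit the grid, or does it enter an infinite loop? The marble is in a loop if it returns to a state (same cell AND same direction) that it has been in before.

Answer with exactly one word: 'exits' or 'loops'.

Step 1: enter (4,0), '.' pass, move right to (4,1)
Step 2: enter (4,1), '.' pass, move right to (4,2)
Step 3: enter (4,2), '.' pass, move right to (4,3)
Step 4: enter (4,3), '\' deflects right->down, move down to (5,3)
Step 5: enter (5,3), '.' pass, move down to (6,3)
Step 6: enter (6,3), '.' pass, move down to (7,3)
Step 7: enter (7,3), '^' forces down->up, move up to (6,3)
Step 8: enter (6,3), '.' pass, move up to (5,3)
Step 9: enter (5,3), '.' pass, move up to (4,3)
Step 10: enter (4,3), '\' deflects up->left, move left to (4,2)
Step 11: enter (4,2), '.' pass, move left to (4,1)
Step 12: enter (4,1), '.' pass, move left to (4,0)
Step 13: enter (4,0), '.' pass, move left to (4,-1)
Step 14: at (4,-1) — EXIT via left edge, pos 4

Answer: exits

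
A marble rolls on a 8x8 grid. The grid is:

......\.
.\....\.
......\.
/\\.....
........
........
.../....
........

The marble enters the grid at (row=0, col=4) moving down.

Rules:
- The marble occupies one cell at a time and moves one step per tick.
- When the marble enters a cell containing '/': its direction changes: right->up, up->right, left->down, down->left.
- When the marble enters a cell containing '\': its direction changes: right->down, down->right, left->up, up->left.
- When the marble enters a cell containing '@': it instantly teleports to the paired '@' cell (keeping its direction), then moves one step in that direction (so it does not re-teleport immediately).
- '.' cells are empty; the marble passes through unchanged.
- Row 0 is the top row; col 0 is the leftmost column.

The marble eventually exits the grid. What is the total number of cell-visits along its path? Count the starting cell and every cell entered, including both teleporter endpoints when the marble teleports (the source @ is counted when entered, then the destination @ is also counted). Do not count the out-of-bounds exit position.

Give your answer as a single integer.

Answer: 8

Derivation:
Step 1: enter (0,4), '.' pass, move down to (1,4)
Step 2: enter (1,4), '.' pass, move down to (2,4)
Step 3: enter (2,4), '.' pass, move down to (3,4)
Step 4: enter (3,4), '.' pass, move down to (4,4)
Step 5: enter (4,4), '.' pass, move down to (5,4)
Step 6: enter (5,4), '.' pass, move down to (6,4)
Step 7: enter (6,4), '.' pass, move down to (7,4)
Step 8: enter (7,4), '.' pass, move down to (8,4)
Step 9: at (8,4) — EXIT via bottom edge, pos 4
Path length (cell visits): 8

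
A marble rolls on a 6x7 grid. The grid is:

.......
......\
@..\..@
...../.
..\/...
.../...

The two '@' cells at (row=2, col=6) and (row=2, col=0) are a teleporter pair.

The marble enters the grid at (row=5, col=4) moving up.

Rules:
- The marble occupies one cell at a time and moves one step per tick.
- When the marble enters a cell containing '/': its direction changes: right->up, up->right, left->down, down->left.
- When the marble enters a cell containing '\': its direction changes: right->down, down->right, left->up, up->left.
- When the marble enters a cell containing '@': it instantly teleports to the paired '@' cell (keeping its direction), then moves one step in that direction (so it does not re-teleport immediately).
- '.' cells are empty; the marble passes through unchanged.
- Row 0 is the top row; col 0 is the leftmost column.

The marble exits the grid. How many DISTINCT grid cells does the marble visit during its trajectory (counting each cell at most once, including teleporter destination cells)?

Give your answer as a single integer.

Answer: 6

Derivation:
Step 1: enter (5,4), '.' pass, move up to (4,4)
Step 2: enter (4,4), '.' pass, move up to (3,4)
Step 3: enter (3,4), '.' pass, move up to (2,4)
Step 4: enter (2,4), '.' pass, move up to (1,4)
Step 5: enter (1,4), '.' pass, move up to (0,4)
Step 6: enter (0,4), '.' pass, move up to (-1,4)
Step 7: at (-1,4) — EXIT via top edge, pos 4
Distinct cells visited: 6 (path length 6)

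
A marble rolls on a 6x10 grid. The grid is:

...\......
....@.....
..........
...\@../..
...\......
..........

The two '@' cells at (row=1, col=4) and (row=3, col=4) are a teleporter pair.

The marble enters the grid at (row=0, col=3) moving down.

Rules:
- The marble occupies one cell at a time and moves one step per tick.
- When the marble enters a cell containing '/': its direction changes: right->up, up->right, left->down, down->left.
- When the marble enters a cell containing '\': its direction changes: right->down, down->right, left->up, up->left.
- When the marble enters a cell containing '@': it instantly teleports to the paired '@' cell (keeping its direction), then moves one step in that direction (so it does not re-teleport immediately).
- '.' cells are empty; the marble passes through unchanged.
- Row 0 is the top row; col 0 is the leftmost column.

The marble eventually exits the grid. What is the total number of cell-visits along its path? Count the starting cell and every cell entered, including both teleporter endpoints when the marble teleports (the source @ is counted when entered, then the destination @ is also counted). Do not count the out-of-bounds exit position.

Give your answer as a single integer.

Answer: 7

Derivation:
Step 1: enter (0,3), '\' deflects down->right, move right to (0,4)
Step 2: enter (0,4), '.' pass, move right to (0,5)
Step 3: enter (0,5), '.' pass, move right to (0,6)
Step 4: enter (0,6), '.' pass, move right to (0,7)
Step 5: enter (0,7), '.' pass, move right to (0,8)
Step 6: enter (0,8), '.' pass, move right to (0,9)
Step 7: enter (0,9), '.' pass, move right to (0,10)
Step 8: at (0,10) — EXIT via right edge, pos 0
Path length (cell visits): 7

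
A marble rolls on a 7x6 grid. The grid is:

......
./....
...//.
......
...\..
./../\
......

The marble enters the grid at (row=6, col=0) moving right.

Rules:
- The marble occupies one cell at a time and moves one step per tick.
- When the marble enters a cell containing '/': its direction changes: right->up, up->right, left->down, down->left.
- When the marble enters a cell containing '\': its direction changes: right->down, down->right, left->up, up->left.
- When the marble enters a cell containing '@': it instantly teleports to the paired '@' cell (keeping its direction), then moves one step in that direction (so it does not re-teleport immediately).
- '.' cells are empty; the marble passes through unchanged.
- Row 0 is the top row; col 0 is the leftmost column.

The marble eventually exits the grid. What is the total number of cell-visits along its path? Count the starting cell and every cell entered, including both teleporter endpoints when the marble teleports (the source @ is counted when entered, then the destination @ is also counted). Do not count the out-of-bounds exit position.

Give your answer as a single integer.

Answer: 6

Derivation:
Step 1: enter (6,0), '.' pass, move right to (6,1)
Step 2: enter (6,1), '.' pass, move right to (6,2)
Step 3: enter (6,2), '.' pass, move right to (6,3)
Step 4: enter (6,3), '.' pass, move right to (6,4)
Step 5: enter (6,4), '.' pass, move right to (6,5)
Step 6: enter (6,5), '.' pass, move right to (6,6)
Step 7: at (6,6) — EXIT via right edge, pos 6
Path length (cell visits): 6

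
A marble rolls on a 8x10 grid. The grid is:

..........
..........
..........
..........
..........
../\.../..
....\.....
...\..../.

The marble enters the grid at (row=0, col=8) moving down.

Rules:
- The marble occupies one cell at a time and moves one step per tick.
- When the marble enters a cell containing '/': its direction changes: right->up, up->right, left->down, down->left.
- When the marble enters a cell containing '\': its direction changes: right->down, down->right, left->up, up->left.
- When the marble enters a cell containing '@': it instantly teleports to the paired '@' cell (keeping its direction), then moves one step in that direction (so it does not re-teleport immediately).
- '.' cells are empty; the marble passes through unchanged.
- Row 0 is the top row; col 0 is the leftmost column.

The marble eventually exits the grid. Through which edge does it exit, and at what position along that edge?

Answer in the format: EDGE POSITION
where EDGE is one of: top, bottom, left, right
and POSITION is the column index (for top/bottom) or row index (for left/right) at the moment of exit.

Answer: bottom 2

Derivation:
Step 1: enter (0,8), '.' pass, move down to (1,8)
Step 2: enter (1,8), '.' pass, move down to (2,8)
Step 3: enter (2,8), '.' pass, move down to (3,8)
Step 4: enter (3,8), '.' pass, move down to (4,8)
Step 5: enter (4,8), '.' pass, move down to (5,8)
Step 6: enter (5,8), '.' pass, move down to (6,8)
Step 7: enter (6,8), '.' pass, move down to (7,8)
Step 8: enter (7,8), '/' deflects down->left, move left to (7,7)
Step 9: enter (7,7), '.' pass, move left to (7,6)
Step 10: enter (7,6), '.' pass, move left to (7,5)
Step 11: enter (7,5), '.' pass, move left to (7,4)
Step 12: enter (7,4), '.' pass, move left to (7,3)
Step 13: enter (7,3), '\' deflects left->up, move up to (6,3)
Step 14: enter (6,3), '.' pass, move up to (5,3)
Step 15: enter (5,3), '\' deflects up->left, move left to (5,2)
Step 16: enter (5,2), '/' deflects left->down, move down to (6,2)
Step 17: enter (6,2), '.' pass, move down to (7,2)
Step 18: enter (7,2), '.' pass, move down to (8,2)
Step 19: at (8,2) — EXIT via bottom edge, pos 2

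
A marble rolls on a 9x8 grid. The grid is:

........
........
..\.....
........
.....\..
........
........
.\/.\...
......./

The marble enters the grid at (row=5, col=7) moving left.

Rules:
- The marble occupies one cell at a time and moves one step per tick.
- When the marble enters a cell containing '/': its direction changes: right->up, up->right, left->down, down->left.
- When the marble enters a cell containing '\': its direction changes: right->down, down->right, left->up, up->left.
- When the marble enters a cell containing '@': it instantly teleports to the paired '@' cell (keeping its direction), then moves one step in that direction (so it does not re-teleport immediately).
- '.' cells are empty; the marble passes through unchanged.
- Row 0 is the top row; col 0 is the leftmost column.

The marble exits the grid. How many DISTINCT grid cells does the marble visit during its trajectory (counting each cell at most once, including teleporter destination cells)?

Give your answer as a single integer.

Answer: 8

Derivation:
Step 1: enter (5,7), '.' pass, move left to (5,6)
Step 2: enter (5,6), '.' pass, move left to (5,5)
Step 3: enter (5,5), '.' pass, move left to (5,4)
Step 4: enter (5,4), '.' pass, move left to (5,3)
Step 5: enter (5,3), '.' pass, move left to (5,2)
Step 6: enter (5,2), '.' pass, move left to (5,1)
Step 7: enter (5,1), '.' pass, move left to (5,0)
Step 8: enter (5,0), '.' pass, move left to (5,-1)
Step 9: at (5,-1) — EXIT via left edge, pos 5
Distinct cells visited: 8 (path length 8)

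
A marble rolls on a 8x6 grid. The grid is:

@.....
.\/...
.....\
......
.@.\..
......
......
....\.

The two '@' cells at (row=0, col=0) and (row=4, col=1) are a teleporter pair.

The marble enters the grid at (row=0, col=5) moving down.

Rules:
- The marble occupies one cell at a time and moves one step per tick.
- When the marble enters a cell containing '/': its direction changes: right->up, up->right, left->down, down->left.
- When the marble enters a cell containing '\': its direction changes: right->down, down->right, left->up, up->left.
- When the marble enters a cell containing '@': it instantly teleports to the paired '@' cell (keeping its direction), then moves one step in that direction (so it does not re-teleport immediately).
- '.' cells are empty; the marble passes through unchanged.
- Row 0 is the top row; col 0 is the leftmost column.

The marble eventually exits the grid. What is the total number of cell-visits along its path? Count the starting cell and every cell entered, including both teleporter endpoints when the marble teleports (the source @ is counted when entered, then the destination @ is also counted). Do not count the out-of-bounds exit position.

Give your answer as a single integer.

Answer: 3

Derivation:
Step 1: enter (0,5), '.' pass, move down to (1,5)
Step 2: enter (1,5), '.' pass, move down to (2,5)
Step 3: enter (2,5), '\' deflects down->right, move right to (2,6)
Step 4: at (2,6) — EXIT via right edge, pos 2
Path length (cell visits): 3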